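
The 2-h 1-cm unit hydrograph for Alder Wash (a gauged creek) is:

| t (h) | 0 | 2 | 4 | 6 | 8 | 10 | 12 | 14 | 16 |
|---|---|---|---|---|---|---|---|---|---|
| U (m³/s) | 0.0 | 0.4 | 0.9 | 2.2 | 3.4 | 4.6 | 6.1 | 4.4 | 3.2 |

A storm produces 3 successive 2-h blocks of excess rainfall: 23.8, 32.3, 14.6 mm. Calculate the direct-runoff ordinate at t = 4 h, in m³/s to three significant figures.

Q ≈ 3.43 m³/s

By discrete convolution, Q_j = Σ (P_i / 10 mm) · U_{j−i}.
At t = 4 h (j=2): Q = (23.8/10)·0.9 + (32.3/10)·0.4 + (14.6/10)·0.0 = 3.43 m³/s.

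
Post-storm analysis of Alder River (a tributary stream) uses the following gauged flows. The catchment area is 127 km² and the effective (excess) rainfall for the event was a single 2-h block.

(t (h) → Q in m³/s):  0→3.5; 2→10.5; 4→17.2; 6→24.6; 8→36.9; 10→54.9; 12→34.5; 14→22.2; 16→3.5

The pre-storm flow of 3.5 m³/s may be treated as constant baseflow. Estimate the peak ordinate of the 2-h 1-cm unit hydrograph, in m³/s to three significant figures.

U_p ≈ 51.4 m³/s

Direct runoff: 0.0, 7.0, 13.7, 21.1, 33.4, 51.4, 31.0, 18.7, 0.0 m³/s; ΣQ_DR = 176.3 m³/s, peak = 51.4 m³/s.
Runoff depth d = ΣQ_DR·Δt / A = 176.3 × 7200 / (127 km²) = 9.995 mm.
The 1-cm UH is the DRH scaled by (10 mm)/d, so U_p = 51.4 × 10/9.995 = 51.4 m³/s.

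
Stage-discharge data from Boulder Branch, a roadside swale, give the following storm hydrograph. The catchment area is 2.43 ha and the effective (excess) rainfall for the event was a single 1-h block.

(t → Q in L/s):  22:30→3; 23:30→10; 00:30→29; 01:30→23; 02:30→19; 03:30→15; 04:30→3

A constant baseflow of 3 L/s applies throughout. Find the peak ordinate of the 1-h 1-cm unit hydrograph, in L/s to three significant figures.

Direct runoff: 0.0, 7.0, 26.0, 20.0, 16.0, 12.0, 0.0 L/s; ΣQ_DR = 81.00 L/s, peak = 26.0 L/s.
Runoff depth d = ΣQ_DR·Δt / A = 81.00 × 3600 / (2.43 ha) = 12.00 mm.
The 1-cm UH is the DRH scaled by (10 mm)/d, so U_p = 26.0 × 10/12.00 = 21.7 L/s.

U_p ≈ 21.7 L/s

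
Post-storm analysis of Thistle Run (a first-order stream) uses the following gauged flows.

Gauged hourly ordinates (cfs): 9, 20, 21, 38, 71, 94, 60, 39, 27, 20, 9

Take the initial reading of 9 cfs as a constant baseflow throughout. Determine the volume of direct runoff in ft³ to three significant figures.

V ≈ 1.11 × 10^6 ft³

Direct-runoff ordinates (Q − Q_b): 0.0, 11.0, 12.0, 29.0, 62.0, 85.0, 51.0, 30.0, 18.0, 11.0, 0.0 cfs.
ΣQ_DR = 309.0 cfs.
With Δt = 1 h = 3600 s, V = ΣQ_DR · Δt = 309.0 × 3600 = 1.11 × 10^6 ft³.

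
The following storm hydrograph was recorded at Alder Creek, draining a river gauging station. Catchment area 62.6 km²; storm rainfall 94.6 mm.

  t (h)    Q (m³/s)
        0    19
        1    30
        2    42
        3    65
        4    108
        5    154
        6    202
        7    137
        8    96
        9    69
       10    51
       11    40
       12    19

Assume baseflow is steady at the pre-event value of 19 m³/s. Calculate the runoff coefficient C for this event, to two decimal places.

C ≈ 0.48

ΣQ_DR = 785.0 m³/s; V = ΣQ_DR·Δt = 2.826 × 10^6 m³.
Runoff depth d = V / A = 45.14 mm.
C = d / P = 45.14 / 94.6 = 0.48.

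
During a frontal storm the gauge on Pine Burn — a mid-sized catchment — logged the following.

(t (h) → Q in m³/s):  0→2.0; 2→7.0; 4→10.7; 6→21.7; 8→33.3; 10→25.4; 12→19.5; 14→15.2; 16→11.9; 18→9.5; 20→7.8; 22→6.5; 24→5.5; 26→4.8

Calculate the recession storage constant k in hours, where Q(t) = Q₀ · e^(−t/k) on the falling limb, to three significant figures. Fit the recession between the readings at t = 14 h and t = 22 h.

k ≈ 9.42 h

On the falling limb, Q drops from 15.2 to 6.5 m³/s between t = 14 h and t = 22 h (Δt = 8 h).
k = −Δt / ln(Q₂/Q₁) = −8 / ln(6.5/15.2) = 9.42 h.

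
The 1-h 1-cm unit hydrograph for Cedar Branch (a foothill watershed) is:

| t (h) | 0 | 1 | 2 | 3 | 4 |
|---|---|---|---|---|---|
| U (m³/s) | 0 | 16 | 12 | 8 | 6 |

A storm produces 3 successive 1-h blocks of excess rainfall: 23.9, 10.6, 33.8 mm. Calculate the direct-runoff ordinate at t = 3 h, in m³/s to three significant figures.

Q ≈ 85.9 m³/s

By discrete convolution, Q_j = Σ (P_i / 10 mm) · U_{j−i}.
At t = 3 h (j=3): Q = (23.9/10)·8 + (10.6/10)·12 + (33.8/10)·16 = 85.9 m³/s.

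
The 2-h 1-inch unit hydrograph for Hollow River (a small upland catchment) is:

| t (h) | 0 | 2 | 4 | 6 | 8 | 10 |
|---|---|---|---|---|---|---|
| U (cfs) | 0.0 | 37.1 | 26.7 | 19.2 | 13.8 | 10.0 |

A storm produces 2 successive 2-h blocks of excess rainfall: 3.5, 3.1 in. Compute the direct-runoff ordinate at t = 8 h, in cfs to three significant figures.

By discrete convolution, Q_j = Σ (P_i / 1 in) · U_{j−i}.
At t = 8 h (j=4): Q = (3.5/1)·13.8 + (3.1/1)·19.2 = 108 cfs.

Q ≈ 108 cfs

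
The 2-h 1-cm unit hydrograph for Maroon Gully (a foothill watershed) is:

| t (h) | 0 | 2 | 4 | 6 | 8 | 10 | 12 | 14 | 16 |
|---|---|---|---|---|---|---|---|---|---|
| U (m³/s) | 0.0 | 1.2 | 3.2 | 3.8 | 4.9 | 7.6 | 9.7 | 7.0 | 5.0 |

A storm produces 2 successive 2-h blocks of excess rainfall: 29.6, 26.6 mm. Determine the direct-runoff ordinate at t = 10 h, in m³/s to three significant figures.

Q ≈ 35.5 m³/s

By discrete convolution, Q_j = Σ (P_i / 10 mm) · U_{j−i}.
At t = 10 h (j=5): Q = (29.6/10)·7.6 + (26.6/10)·4.9 = 35.5 m³/s.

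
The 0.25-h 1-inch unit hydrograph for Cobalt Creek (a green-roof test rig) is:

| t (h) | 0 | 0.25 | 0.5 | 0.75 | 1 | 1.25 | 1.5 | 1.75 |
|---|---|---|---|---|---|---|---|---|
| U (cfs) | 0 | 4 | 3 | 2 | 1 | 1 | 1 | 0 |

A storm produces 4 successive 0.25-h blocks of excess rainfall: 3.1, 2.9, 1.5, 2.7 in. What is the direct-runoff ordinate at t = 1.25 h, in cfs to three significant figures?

By discrete convolution, Q_j = Σ (P_i / 1 in) · U_{j−i}.
At t = 1.25 h (j=5): Q = (3.1/1)·1 + (2.9/1)·1 + (1.5/1)·2 + (2.7/1)·3 = 17.1 cfs.

Q ≈ 17.1 cfs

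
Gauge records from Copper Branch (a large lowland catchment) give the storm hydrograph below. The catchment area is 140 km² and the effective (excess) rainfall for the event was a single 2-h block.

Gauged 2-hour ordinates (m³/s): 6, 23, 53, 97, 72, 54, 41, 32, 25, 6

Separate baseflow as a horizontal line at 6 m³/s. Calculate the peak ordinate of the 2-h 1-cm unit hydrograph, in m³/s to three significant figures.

Direct runoff: 0.0, 17.0, 47.0, 91.0, 66.0, 48.0, 35.0, 26.0, 19.0, 0.0 m³/s; ΣQ_DR = 349.0 m³/s, peak = 91.0 m³/s.
Runoff depth d = ΣQ_DR·Δt / A = 349.0 × 7200 / (140 km²) = 17.95 mm.
The 1-cm UH is the DRH scaled by (10 mm)/d, so U_p = 91.0 × 10/17.95 = 50.7 m³/s.

U_p ≈ 50.7 m³/s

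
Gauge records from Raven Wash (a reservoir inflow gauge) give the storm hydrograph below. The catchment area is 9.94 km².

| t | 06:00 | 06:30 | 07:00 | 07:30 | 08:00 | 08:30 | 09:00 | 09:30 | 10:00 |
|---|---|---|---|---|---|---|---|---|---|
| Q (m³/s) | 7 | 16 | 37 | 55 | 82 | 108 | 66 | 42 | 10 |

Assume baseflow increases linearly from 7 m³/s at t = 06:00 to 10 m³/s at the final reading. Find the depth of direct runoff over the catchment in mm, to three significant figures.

d ≈ 62.7 mm

Direct runoff: 0.00, 8.62, 29.25, 46.88, 73.50, 99.12, 56.75, 32.38, 0.00 m³/s; ΣQ_DR = 346.5 m³/s.
V = ΣQ_DR · Δt = 346.5 × 1800 s = 6.237 × 10^5 m³.
Over A = 9.94 km², depth = V / A = 62.7 mm.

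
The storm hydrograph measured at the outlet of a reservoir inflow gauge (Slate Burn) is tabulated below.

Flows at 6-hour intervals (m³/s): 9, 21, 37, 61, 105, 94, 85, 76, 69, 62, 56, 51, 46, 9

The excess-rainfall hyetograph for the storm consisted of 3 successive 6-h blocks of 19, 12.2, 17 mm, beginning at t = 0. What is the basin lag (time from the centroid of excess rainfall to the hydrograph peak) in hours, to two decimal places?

t_L ≈ 15.25 h

Centroid of excess rainfall: t_c = Σ P_i·t̄_i / ΣP_i = 8.7510 h (block centres at 3, 9, 15 h).
Hydrograph peak occurs at t = 24 h, so basin lag t_L = 24 − 8.7510 = 15.25 h.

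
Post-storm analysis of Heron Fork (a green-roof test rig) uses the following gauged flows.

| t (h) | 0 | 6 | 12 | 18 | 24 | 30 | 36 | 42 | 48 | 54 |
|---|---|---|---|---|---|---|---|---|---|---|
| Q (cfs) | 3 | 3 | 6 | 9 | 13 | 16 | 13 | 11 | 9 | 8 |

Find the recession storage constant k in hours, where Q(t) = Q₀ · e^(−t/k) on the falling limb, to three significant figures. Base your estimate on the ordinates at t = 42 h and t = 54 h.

On the falling limb, Q drops from 11 to 8 cfs between t = 42 h and t = 54 h (Δt = 12 h).
k = −Δt / ln(Q₂/Q₁) = −12 / ln(8/11) = 37.7 h.

k ≈ 37.7 h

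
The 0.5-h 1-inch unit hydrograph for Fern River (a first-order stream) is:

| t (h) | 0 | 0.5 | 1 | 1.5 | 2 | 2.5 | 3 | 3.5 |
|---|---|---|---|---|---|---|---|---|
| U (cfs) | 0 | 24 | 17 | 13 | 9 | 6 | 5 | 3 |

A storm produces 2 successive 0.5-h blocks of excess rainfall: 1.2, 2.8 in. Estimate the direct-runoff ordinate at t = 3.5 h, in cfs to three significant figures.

Q ≈ 17.6 cfs

By discrete convolution, Q_j = Σ (P_i / 1 in) · U_{j−i}.
At t = 3.5 h (j=7): Q = (1.2/1)·3 + (2.8/1)·5 = 17.6 cfs.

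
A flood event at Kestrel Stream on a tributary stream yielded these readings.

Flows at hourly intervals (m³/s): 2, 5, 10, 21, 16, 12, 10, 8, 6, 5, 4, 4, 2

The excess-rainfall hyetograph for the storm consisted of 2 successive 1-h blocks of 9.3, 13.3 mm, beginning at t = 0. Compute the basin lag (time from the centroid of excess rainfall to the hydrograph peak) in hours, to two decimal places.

t_L ≈ 1.91 h

Centroid of excess rainfall: t_c = Σ P_i·t̄_i / ΣP_i = 1.0885 h (block centres at 0.5, 1.5 h).
Hydrograph peak occurs at t = 3 h, so basin lag t_L = 3 − 1.0885 = 1.91 h.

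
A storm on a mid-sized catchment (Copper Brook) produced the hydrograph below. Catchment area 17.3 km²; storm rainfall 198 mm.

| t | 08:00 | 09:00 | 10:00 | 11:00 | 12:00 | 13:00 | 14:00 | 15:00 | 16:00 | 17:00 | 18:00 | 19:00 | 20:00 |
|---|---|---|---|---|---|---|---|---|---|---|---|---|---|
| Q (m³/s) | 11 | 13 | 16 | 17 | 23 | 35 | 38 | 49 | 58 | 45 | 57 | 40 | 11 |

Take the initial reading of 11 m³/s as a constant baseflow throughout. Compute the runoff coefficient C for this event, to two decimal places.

C ≈ 0.28

ΣQ_DR = 270.0 m³/s; V = ΣQ_DR·Δt = 9.720 × 10^5 m³.
Runoff depth d = V / A = 56.18 mm.
C = d / P = 56.18 / 198 = 0.28.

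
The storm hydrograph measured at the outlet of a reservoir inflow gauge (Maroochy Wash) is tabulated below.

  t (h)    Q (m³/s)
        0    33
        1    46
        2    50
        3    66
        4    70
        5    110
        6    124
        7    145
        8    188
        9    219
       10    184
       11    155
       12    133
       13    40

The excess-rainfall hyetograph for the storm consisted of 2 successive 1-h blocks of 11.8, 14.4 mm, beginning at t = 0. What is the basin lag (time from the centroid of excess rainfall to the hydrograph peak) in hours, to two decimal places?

Centroid of excess rainfall: t_c = Σ P_i·t̄_i / ΣP_i = 1.0496 h (block centres at 0.5, 1.5 h).
Hydrograph peak occurs at t = 9 h, so basin lag t_L = 9 − 1.0496 = 7.95 h.

t_L ≈ 7.95 h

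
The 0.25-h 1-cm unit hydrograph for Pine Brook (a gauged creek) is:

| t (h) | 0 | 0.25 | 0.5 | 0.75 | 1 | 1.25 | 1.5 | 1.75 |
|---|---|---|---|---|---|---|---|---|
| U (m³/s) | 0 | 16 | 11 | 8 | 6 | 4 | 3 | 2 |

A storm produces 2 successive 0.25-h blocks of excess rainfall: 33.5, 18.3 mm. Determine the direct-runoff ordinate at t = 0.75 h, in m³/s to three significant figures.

Q ≈ 46.9 m³/s

By discrete convolution, Q_j = Σ (P_i / 10 mm) · U_{j−i}.
At t = 0.75 h (j=3): Q = (33.5/10)·8 + (18.3/10)·11 = 46.9 m³/s.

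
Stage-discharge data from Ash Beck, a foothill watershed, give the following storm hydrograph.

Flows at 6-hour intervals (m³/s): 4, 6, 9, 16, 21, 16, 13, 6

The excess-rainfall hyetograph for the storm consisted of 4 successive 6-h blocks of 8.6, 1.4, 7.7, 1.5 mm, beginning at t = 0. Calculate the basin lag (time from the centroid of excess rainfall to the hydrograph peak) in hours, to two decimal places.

t_L ≈ 14.34 h

Centroid of excess rainfall: t_c = Σ P_i·t̄_i / ΣP_i = 9.6562 h (block centres at 3, 9, 15, 21 h).
Hydrograph peak occurs at t = 24 h, so basin lag t_L = 24 − 9.6562 = 14.34 h.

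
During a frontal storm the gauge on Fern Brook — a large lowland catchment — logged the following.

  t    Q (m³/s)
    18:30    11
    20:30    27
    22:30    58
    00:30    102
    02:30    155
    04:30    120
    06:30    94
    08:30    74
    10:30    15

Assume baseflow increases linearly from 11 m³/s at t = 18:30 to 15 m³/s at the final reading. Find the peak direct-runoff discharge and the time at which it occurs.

Q_p = 142.00 m³/s at t = 02:30

Subtracting baseflow gives direct-runoff ordinates: 0.00, 15.50, 46.00, 89.50, 142.00, 106.50, 80.00, 59.50, 0.00 m³/s.
The maximum is 142.00 m³/s, occurring at the reading for t = 02:30.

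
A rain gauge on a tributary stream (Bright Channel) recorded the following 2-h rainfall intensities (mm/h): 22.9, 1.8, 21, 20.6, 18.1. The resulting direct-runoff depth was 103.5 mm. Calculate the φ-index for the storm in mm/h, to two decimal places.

φ ≈ 7.71 mm/h

Only the 4 blocks with intensity above φ contribute runoff: 22.9, 21, 20.6, 18.1 mm/h.
Σ(I−φ)·Δt = d  ⇒  (22.9+21+20.6+18.1 − 4φ)·2 = 103.5
φ = (82.60 − 103.5/2) / 4 = 7.71 mm/h.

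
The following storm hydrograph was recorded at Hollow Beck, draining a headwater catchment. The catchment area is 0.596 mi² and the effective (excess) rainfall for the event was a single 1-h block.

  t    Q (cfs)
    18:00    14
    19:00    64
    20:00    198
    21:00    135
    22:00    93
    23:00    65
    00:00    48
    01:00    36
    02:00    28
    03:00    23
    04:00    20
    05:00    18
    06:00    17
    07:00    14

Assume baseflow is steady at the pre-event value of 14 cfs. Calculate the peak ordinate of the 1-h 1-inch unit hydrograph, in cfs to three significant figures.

U_p ≈ 123 cfs

Direct runoff: 0.0, 50.0, 184.0, 121.0, 79.0, 51.0, 34.0, 22.0, 14.0, 9.0, 6.0, 4.0, 3.0, 0.0 cfs; ΣQ_DR = 577.0 cfs, peak = 184.0 cfs.
Runoff depth d = ΣQ_DR·Δt / A = 577.0 × 3600 / (0.596 mi²) = 1.500 in.
The 1-inch UH is the DRH scaled by (1 in)/d, so U_p = 184.0 × 1/1.500 = 123 cfs.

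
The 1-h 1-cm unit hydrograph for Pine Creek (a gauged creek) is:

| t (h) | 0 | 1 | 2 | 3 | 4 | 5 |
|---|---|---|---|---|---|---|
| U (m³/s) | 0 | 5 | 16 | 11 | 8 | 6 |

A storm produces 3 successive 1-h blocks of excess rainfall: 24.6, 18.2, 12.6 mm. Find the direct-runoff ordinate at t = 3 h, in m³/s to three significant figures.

Q ≈ 62.5 m³/s

By discrete convolution, Q_j = Σ (P_i / 10 mm) · U_{j−i}.
At t = 3 h (j=3): Q = (24.6/10)·11 + (18.2/10)·16 + (12.6/10)·5 = 62.5 m³/s.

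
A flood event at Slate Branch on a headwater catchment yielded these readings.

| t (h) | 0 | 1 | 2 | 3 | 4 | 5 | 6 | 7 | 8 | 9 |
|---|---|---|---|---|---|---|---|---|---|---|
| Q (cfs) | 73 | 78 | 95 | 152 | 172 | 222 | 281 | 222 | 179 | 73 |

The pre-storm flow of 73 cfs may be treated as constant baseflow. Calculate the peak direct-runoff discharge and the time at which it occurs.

Q_p = 208.0 cfs at t = 6 h

Subtracting baseflow gives direct-runoff ordinates: 0.0, 5.0, 22.0, 79.0, 99.0, 149.0, 208.0, 149.0, 106.0, 0.0 cfs.
The maximum is 208.0 cfs, occurring at the reading for t = 6 h.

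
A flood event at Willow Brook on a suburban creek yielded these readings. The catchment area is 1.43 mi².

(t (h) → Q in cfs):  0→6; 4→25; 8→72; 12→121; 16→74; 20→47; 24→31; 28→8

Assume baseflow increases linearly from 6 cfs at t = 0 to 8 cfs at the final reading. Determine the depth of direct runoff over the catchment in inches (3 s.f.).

d ≈ 1.42 in

Direct runoff: 0.00, 18.71, 65.43, 114.14, 66.86, 39.57, 23.29, 0.00 cfs; ΣQ_DR = 328.0 cfs.
V = ΣQ_DR · Δt = 328.0 × 14400 s = 4.723 × 10^6 ft³.
Over A = 1.43 mi², depth = V / A = 1.42 in.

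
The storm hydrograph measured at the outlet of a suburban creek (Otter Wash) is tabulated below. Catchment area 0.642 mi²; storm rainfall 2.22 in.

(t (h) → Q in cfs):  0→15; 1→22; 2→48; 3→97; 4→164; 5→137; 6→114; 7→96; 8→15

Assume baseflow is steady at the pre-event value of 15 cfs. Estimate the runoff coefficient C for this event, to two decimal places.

C ≈ 0.62

ΣQ_DR = 573.0 cfs; V = ΣQ_DR·Δt = 2.063 × 10^6 ft³.
Runoff depth d = V / A = 1.383 in.
C = d / P = 1.383 / 2.22 = 0.62.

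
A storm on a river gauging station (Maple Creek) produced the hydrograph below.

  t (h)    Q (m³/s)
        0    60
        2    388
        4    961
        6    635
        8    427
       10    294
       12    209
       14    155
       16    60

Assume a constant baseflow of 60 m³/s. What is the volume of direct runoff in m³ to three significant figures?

Direct-runoff ordinates (Q − Q_b): 0.0, 328.0, 901.0, 575.0, 367.0, 234.0, 149.0, 95.0, 0.0 m³/s.
ΣQ_DR = 2649 m³/s.
With Δt = 2 h = 7200 s, V = ΣQ_DR · Δt = 2649 × 7200 = 1.91 × 10^7 m³.

V ≈ 1.91 × 10^7 m³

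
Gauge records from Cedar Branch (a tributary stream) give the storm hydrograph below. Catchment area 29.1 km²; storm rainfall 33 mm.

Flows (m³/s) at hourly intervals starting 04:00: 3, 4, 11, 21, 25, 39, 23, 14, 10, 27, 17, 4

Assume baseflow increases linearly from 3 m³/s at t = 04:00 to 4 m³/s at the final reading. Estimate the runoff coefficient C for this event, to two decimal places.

C ≈ 0.58

ΣQ_DR = 156.0 m³/s; V = ΣQ_DR·Δt = 5.616 × 10^5 m³.
Runoff depth d = V / A = 19.30 mm.
C = d / P = 19.30 / 33 = 0.58.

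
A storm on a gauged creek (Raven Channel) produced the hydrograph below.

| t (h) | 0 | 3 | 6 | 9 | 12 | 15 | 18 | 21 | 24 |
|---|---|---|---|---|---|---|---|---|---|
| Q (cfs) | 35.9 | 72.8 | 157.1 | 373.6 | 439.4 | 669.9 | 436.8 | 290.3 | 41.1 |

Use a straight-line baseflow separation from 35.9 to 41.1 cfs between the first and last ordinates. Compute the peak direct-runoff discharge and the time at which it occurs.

Q_p = 630.75 cfs at t = 15 h

Subtracting baseflow gives direct-runoff ordinates: 0.00, 36.25, 119.90, 335.75, 400.90, 630.75, 397.00, 249.85, 0.00 cfs.
The maximum is 630.75 cfs, occurring at the reading for t = 15 h.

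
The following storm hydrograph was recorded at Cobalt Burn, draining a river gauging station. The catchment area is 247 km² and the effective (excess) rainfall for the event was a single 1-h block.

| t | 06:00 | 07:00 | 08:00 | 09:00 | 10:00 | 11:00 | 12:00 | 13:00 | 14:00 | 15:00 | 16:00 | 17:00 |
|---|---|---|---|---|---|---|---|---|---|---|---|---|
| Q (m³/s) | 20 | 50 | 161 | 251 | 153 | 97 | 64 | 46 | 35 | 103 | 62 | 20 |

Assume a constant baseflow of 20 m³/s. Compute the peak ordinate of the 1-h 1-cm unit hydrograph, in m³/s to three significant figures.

U_p ≈ 193 m³/s

Direct runoff: 0.0, 30.0, 141.0, 231.0, 133.0, 77.0, 44.0, 26.0, 15.0, 83.0, 42.0, 0.0 m³/s; ΣQ_DR = 822.0 m³/s, peak = 231.0 m³/s.
Runoff depth d = ΣQ_DR·Δt / A = 822.0 × 3600 / (247 km²) = 11.98 mm.
The 1-cm UH is the DRH scaled by (10 mm)/d, so U_p = 231.0 × 10/11.98 = 193 m³/s.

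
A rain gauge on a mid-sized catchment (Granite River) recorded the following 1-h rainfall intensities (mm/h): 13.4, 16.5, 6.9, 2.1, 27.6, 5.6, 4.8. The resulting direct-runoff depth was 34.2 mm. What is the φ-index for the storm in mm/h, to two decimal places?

Only the 3 blocks with intensity above φ contribute runoff: 13.4, 16.5, 27.6 mm/h.
Σ(I−φ)·Δt = d  ⇒  (13.4+16.5+27.6 − 3φ)·1 = 34.2
φ = (57.50 − 34.2/1) / 3 = 7.77 mm/h.

φ ≈ 7.77 mm/h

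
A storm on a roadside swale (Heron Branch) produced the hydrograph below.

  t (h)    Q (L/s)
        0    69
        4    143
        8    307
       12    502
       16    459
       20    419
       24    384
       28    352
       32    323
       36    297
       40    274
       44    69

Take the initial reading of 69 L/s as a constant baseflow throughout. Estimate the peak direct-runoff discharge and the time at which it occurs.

Subtracting baseflow gives direct-runoff ordinates: 0.0, 74.0, 238.0, 433.0, 390.0, 350.0, 315.0, 283.0, 254.0, 228.0, 205.0, 0.0 L/s.
The maximum is 433.0 L/s, occurring at the reading for t = 12 h.

Q_p = 433.0 L/s at t = 12 h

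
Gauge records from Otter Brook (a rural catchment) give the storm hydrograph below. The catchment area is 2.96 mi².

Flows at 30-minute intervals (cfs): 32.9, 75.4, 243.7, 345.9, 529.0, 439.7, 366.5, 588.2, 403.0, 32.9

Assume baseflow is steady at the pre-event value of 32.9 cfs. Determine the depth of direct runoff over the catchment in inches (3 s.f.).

Direct runoff: 0.0, 42.5, 210.8, 313.0, 496.1, 406.8, 333.6, 555.3, 370.1, 0.0 cfs; ΣQ_DR = 2728 cfs.
V = ΣQ_DR · Δt = 2728 × 1800 s = 4.911 × 10^6 ft³.
Over A = 2.96 mi², depth = V / A = 0.714 in.

d ≈ 0.714 in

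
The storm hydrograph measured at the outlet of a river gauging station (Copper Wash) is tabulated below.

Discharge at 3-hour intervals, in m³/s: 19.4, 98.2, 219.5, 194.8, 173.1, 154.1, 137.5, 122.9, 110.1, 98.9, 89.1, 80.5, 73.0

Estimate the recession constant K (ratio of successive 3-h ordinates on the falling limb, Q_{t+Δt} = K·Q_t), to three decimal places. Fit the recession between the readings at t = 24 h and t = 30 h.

K ≈ 0.900

Using the recession-limb readings at t = 24 h and t = 30 h: Q falls from 110.1 to 89.1 m³/s over 2 intervals.
K = (Q₂/Q₁)^(1/2) = (89.1/110.1)^(1/2) = 0.900.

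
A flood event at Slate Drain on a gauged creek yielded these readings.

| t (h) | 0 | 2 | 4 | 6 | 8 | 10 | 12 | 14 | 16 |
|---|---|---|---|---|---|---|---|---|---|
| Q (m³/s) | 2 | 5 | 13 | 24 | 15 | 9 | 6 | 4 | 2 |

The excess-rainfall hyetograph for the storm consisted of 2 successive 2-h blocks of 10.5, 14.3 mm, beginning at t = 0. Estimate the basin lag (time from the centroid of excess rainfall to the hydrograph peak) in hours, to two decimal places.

t_L ≈ 3.85 h

Centroid of excess rainfall: t_c = Σ P_i·t̄_i / ΣP_i = 2.1532 h (block centres at 1, 3 h).
Hydrograph peak occurs at t = 6 h, so basin lag t_L = 6 − 2.1532 = 3.85 h.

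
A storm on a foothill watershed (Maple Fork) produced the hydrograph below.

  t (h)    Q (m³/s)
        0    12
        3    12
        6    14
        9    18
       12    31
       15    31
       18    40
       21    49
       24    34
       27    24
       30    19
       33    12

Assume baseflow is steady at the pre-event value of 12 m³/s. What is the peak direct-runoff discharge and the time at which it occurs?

Q_p = 37.0 m³/s at t = 21 h

Subtracting baseflow gives direct-runoff ordinates: 0.0, 0.0, 2.0, 6.0, 19.0, 19.0, 28.0, 37.0, 22.0, 12.0, 7.0, 0.0 m³/s.
The maximum is 37.0 m³/s, occurring at the reading for t = 21 h.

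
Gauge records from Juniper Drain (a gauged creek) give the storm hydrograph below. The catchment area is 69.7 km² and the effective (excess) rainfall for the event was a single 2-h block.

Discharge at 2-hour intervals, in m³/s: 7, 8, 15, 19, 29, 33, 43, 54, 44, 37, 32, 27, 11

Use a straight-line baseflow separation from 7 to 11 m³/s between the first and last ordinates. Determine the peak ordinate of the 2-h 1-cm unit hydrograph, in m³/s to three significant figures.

Direct runoff: 0.00, 0.67, 7.33, 11.00, 20.67, 24.33, 34.00, 44.67, 34.33, 27.00, 21.67, 16.33, 0.00 m³/s; ΣQ_DR = 242.0 m³/s, peak = 44.67 m³/s.
Runoff depth d = ΣQ_DR·Δt / A = 242.0 × 7200 / (69.7 km²) = 25.00 mm.
The 1-cm UH is the DRH scaled by (10 mm)/d, so U_p = 44.67 × 10/25.00 = 17.9 m³/s.

U_p ≈ 17.9 m³/s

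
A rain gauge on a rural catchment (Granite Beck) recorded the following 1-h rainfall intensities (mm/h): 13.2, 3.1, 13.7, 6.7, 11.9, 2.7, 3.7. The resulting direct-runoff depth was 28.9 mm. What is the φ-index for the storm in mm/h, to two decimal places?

Only the 4 blocks with intensity above φ contribute runoff: 13.2, 13.7, 6.7, 11.9 mm/h.
Σ(I−φ)·Δt = d  ⇒  (13.2+13.7+6.7+11.9 − 4φ)·1 = 28.9
φ = (45.50 − 28.9/1) / 4 = 4.15 mm/h.

φ ≈ 4.15 mm/h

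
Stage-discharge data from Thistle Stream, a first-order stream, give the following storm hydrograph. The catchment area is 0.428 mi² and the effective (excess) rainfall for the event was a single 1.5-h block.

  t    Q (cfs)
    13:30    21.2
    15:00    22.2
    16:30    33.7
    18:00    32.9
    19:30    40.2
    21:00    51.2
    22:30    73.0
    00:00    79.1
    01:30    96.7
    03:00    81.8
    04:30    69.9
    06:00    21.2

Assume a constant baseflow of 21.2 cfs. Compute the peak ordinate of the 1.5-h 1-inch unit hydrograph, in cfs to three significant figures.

U_p ≈ 37.7 cfs

Direct runoff: 0.0, 1.0, 12.5, 11.7, 19.0, 30.0, 51.8, 57.9, 75.5, 60.6, 48.7, 0.0 cfs; ΣQ_DR = 368.7 cfs, peak = 75.5 cfs.
Runoff depth d = ΣQ_DR·Δt / A = 368.7 × 5400 / (0.428 mi²) = 2.002 in.
The 1-inch UH is the DRH scaled by (1 in)/d, so U_p = 75.5 × 1/2.002 = 37.7 cfs.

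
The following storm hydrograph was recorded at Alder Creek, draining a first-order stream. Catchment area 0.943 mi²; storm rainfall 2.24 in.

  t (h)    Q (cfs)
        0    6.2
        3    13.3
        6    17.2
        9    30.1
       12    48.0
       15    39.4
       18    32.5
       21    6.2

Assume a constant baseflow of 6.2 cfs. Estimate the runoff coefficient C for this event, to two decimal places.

ΣQ_DR = 143.3 cfs; V = ΣQ_DR·Δt = 1.548 × 10^6 ft³.
Runoff depth d = V / A = 0.7064 in.
C = d / P = 0.7064 / 2.24 = 0.32.

C ≈ 0.32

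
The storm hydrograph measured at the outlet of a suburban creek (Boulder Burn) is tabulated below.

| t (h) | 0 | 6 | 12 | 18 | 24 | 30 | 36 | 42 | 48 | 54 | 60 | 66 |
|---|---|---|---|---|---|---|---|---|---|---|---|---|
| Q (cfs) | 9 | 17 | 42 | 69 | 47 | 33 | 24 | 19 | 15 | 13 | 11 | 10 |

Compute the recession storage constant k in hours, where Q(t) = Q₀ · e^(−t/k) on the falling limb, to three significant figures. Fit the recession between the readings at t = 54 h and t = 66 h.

k ≈ 45.7 h

On the falling limb, Q drops from 13 to 10 cfs between t = 54 h and t = 66 h (Δt = 12 h).
k = −Δt / ln(Q₂/Q₁) = −12 / ln(10/13) = 45.7 h.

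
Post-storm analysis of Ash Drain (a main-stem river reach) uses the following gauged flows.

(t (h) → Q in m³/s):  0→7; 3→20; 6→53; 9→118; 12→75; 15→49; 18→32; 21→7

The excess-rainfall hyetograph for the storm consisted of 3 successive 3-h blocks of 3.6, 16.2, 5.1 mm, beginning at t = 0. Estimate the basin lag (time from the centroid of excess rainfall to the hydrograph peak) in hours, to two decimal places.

Centroid of excess rainfall: t_c = Σ P_i·t̄_i / ΣP_i = 4.6807 h (block centres at 1.5, 4.5, 7.5 h).
Hydrograph peak occurs at t = 9 h, so basin lag t_L = 9 − 4.6807 = 4.32 h.

t_L ≈ 4.32 h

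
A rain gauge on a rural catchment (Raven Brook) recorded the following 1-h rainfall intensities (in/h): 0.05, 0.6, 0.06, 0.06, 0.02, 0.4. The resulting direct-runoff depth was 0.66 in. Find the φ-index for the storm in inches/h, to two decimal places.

φ ≈ 0.17 in/h

Only the 2 blocks with intensity above φ contribute runoff: 0.6, 0.4 in/h.
Σ(I−φ)·Δt = d  ⇒  (0.6+0.4 − 2φ)·1 = 0.66
φ = (1.000 − 0.66/1) / 2 = 0.17 in/h.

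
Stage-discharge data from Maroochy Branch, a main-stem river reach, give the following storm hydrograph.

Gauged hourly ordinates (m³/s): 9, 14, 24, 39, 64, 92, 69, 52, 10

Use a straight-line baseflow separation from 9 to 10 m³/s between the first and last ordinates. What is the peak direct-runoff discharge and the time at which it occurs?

Q_p = 82.38 m³/s at t = 5 h

Subtracting baseflow gives direct-runoff ordinates: 0.00, 4.88, 14.75, 29.62, 54.50, 82.38, 59.25, 42.12, 0.00 m³/s.
The maximum is 82.38 m³/s, occurring at the reading for t = 5 h.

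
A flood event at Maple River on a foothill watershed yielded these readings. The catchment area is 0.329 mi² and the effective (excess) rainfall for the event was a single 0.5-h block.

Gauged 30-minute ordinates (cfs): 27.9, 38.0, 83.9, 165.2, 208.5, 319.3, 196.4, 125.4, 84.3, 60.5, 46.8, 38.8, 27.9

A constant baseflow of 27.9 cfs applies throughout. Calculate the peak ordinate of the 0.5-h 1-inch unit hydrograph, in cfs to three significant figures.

U_p ≈ 117 cfs

Direct runoff: 0.0, 10.1, 56.0, 137.3, 180.6, 291.4, 168.5, 97.5, 56.4, 32.6, 18.9, 10.9, 0.0 cfs; ΣQ_DR = 1060 cfs, peak = 291.4 cfs.
Runoff depth d = ΣQ_DR·Δt / A = 1060 × 1800 / (0.329 mi²) = 2.497 in.
The 1-inch UH is the DRH scaled by (1 in)/d, so U_p = 291.4 × 1/2.497 = 117 cfs.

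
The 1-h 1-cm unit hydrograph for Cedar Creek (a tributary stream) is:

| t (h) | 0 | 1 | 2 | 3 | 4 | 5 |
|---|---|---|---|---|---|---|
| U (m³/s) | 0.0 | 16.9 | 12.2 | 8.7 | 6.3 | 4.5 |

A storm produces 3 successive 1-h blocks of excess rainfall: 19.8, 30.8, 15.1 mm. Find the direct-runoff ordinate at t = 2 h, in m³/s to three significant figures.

By discrete convolution, Q_j = Σ (P_i / 10 mm) · U_{j−i}.
At t = 2 h (j=2): Q = (19.8/10)·12.2 + (30.8/10)·16.9 + (15.1/10)·0.0 = 76.2 m³/s.

Q ≈ 76.2 m³/s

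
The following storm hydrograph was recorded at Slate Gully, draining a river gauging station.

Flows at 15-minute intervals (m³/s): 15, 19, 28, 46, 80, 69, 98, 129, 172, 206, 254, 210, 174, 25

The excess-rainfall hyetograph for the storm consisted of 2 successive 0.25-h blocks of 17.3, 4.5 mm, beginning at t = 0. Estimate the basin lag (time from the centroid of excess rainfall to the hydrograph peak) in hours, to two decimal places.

Centroid of excess rainfall: t_c = Σ P_i·t̄_i / ΣP_i = 0.1766 h (block centres at 0.125, 0.375 h).
Hydrograph peak occurs at t = 2.5 h, so basin lag t_L = 2.5 − 0.1766 = 2.32 h.

t_L ≈ 2.32 h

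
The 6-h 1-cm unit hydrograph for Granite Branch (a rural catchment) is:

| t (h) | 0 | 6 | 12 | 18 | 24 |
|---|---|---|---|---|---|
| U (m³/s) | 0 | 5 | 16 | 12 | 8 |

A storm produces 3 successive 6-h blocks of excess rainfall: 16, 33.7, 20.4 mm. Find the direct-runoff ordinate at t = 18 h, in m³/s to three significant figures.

Q ≈ 83.3 m³/s

By discrete convolution, Q_j = Σ (P_i / 10 mm) · U_{j−i}.
At t = 18 h (j=3): Q = (16/10)·12 + (33.7/10)·16 + (20.4/10)·5 = 83.3 m³/s.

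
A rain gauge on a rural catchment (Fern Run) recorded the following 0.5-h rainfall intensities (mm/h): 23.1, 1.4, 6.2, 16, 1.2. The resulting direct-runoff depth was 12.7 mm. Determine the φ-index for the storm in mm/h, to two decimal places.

φ ≈ 6.85 mm/h

Only the 2 blocks with intensity above φ contribute runoff: 23.1, 16 mm/h.
Σ(I−φ)·Δt = d  ⇒  (23.1+16 − 2φ)·0.5 = 12.7
φ = (39.10 − 12.7/0.5) / 2 = 6.85 mm/h.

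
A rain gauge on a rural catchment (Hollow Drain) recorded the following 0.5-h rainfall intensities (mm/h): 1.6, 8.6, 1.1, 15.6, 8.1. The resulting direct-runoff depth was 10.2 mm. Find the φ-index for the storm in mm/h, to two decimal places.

φ ≈ 3.97 mm/h

Only the 3 blocks with intensity above φ contribute runoff: 8.6, 15.6, 8.1 mm/h.
Σ(I−φ)·Δt = d  ⇒  (8.6+15.6+8.1 − 3φ)·0.5 = 10.2
φ = (32.30 − 10.2/0.5) / 3 = 3.97 mm/h.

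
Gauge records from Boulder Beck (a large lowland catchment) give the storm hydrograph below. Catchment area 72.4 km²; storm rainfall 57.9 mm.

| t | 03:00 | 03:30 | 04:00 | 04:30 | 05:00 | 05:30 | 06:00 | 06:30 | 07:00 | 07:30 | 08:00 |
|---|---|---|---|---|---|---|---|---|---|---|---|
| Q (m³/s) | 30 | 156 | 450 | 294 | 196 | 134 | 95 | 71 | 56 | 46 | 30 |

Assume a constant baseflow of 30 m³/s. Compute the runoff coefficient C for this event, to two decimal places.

ΣQ_DR = 1228 m³/s; V = ΣQ_DR·Δt = 2.210 × 10^6 m³.
Runoff depth d = V / A = 30.53 mm.
C = d / P = 30.53 / 57.9 = 0.53.

C ≈ 0.53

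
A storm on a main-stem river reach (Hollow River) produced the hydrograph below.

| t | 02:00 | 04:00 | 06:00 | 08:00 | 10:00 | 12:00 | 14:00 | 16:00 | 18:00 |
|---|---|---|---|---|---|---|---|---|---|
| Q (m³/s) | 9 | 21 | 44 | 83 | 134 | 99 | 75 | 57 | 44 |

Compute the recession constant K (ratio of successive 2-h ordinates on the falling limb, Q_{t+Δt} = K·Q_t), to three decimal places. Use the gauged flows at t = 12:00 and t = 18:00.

Using the recession-limb readings at t = 12:00 and t = 18:00: Q falls from 99 to 44 m³/s over 3 intervals.
K = (Q₂/Q₁)^(1/3) = (44/99)^(1/3) = 0.763.

K ≈ 0.763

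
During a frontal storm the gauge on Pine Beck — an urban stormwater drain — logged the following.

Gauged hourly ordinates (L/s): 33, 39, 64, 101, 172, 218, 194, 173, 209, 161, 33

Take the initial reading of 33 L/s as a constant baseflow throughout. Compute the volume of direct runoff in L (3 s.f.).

V ≈ 3.72 × 10^6 L

Direct-runoff ordinates (Q − Q_b): 0.0, 6.0, 31.0, 68.0, 139.0, 185.0, 161.0, 140.0, 176.0, 128.0, 0.0 L/s.
ΣQ_DR = 1034 L/s.
With Δt = 1 h = 3600 s, V = ΣQ_DR · Δt = 1034 × 3600 = 3.72 × 10^6 L.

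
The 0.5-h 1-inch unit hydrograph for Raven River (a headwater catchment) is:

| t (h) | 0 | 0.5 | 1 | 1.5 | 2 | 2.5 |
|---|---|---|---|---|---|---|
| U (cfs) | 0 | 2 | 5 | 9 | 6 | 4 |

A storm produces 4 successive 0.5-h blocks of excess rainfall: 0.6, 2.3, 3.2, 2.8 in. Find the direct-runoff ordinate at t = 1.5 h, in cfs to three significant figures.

Q ≈ 23.3 cfs

By discrete convolution, Q_j = Σ (P_i / 1 in) · U_{j−i}.
At t = 1.5 h (j=3): Q = (0.6/1)·9 + (2.3/1)·5 + (3.2/1)·2 + (2.8/1)·0 = 23.3 cfs.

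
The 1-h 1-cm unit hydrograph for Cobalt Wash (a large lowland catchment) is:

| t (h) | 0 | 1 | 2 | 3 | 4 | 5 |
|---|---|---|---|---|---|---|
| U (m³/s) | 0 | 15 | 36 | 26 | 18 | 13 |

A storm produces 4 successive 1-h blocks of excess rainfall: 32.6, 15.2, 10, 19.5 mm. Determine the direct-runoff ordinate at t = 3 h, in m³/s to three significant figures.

Q ≈ 154 m³/s

By discrete convolution, Q_j = Σ (P_i / 10 mm) · U_{j−i}.
At t = 3 h (j=3): Q = (32.6/10)·26 + (15.2/10)·36 + (10/10)·15 + (19.5/10)·0 = 154 m³/s.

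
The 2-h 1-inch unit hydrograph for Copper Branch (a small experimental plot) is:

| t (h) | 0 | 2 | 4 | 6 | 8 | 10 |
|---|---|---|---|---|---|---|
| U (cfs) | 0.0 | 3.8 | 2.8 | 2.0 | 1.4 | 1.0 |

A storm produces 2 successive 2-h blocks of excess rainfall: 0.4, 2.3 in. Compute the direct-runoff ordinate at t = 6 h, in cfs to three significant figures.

By discrete convolution, Q_j = Σ (P_i / 1 in) · U_{j−i}.
At t = 6 h (j=3): Q = (0.4/1)·2.0 + (2.3/1)·2.8 = 7.24 cfs.

Q ≈ 7.24 cfs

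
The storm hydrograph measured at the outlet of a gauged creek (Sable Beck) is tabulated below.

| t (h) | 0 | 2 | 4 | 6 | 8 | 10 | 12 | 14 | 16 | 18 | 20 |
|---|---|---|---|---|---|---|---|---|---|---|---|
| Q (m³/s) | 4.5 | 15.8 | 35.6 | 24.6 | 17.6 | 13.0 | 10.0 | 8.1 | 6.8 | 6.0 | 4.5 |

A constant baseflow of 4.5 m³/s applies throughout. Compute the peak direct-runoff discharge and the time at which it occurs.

Subtracting baseflow gives direct-runoff ordinates: 0.0, 11.3, 31.1, 20.1, 13.1, 8.5, 5.5, 3.6, 2.3, 1.5, 0.0 m³/s.
The maximum is 31.1 m³/s, occurring at the reading for t = 4 h.

Q_p = 31.1 m³/s at t = 4 h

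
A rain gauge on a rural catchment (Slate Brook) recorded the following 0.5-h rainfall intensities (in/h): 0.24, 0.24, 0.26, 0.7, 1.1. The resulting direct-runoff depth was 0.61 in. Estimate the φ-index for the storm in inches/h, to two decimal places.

φ ≈ 0.29 in/h

Only the 2 blocks with intensity above φ contribute runoff: 0.7, 1.1 in/h.
Σ(I−φ)·Δt = d  ⇒  (0.7+1.1 − 2φ)·0.5 = 0.61
φ = (1.800 − 0.61/0.5) / 2 = 0.29 in/h.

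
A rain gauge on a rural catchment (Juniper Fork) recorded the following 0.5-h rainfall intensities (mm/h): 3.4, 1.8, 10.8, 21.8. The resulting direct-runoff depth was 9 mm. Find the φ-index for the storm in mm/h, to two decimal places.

Only the 2 blocks with intensity above φ contribute runoff: 10.8, 21.8 mm/h.
Σ(I−φ)·Δt = d  ⇒  (10.8+21.8 − 2φ)·0.5 = 9
φ = (32.60 − 9/0.5) / 2 = 7.30 mm/h.

φ ≈ 7.30 mm/h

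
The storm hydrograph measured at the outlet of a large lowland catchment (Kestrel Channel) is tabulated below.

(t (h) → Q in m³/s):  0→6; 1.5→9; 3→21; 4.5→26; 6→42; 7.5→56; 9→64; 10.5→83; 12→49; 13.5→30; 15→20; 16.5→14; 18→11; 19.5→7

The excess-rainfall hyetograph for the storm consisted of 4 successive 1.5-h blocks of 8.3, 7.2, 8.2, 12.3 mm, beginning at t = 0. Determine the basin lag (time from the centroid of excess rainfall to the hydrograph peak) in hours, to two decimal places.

Centroid of excess rainfall: t_c = Σ P_i·t̄_i / ΣP_i = 3.2708 h (block centres at 0.75, 2.25, 3.75, 5.25 h).
Hydrograph peak occurs at t = 10.5 h, so basin lag t_L = 10.5 − 3.2708 = 7.23 h.

t_L ≈ 7.23 h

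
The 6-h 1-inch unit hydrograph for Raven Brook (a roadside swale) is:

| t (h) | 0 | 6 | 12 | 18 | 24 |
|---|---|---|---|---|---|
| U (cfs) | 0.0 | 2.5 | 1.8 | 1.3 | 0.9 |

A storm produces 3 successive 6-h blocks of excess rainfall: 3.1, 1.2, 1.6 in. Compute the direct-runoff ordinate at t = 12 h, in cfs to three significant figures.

By discrete convolution, Q_j = Σ (P_i / 1 in) · U_{j−i}.
At t = 12 h (j=2): Q = (3.1/1)·1.8 + (1.2/1)·2.5 + (1.6/1)·0.0 = 8.58 cfs.

Q ≈ 8.58 cfs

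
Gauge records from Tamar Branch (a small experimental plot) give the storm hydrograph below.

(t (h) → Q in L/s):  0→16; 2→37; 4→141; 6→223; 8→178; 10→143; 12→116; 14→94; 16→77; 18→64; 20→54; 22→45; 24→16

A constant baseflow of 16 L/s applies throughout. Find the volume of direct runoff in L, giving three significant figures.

Direct-runoff ordinates (Q − Q_b): 0.0, 21.0, 125.0, 207.0, 162.0, 127.0, 100.0, 78.0, 61.0, 48.0, 38.0, 29.0, 0.0 L/s.
ΣQ_DR = 996.0 L/s.
With Δt = 2 h = 7200 s, V = ΣQ_DR · Δt = 996.0 × 7200 = 7.17 × 10^6 L.

V ≈ 7.17 × 10^6 L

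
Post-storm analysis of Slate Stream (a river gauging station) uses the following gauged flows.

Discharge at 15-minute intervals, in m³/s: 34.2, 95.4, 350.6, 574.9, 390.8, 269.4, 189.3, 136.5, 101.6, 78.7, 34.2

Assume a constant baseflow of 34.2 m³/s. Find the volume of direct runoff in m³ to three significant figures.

Direct-runoff ordinates (Q − Q_b): 0.0, 61.2, 316.4, 540.7, 356.6, 235.2, 155.1, 102.3, 67.4, 44.5, 0.0 m³/s.
ΣQ_DR = 1879 m³/s.
With Δt = 0.25 h = 900 s, V = ΣQ_DR · Δt = 1879 × 900 = 1.69 × 10^6 m³.

V ≈ 1.69 × 10^6 m³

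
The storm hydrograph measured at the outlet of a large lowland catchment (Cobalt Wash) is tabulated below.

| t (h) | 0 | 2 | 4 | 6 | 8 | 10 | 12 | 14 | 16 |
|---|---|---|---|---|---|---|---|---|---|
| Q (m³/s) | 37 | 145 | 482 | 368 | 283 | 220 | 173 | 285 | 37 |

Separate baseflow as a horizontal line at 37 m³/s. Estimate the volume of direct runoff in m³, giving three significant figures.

V ≈ 1.22 × 10^7 m³

Direct-runoff ordinates (Q − Q_b): 0.0, 108.0, 445.0, 331.0, 246.0, 183.0, 136.0, 248.0, 0.0 m³/s.
ΣQ_DR = 1697 m³/s.
With Δt = 2 h = 7200 s, V = ΣQ_DR · Δt = 1697 × 7200 = 1.22 × 10^7 m³.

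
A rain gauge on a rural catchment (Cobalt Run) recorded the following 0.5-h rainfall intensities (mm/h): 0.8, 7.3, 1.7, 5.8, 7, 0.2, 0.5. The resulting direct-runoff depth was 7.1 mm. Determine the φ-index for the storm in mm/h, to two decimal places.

φ ≈ 1.97 mm/h

Only the 3 blocks with intensity above φ contribute runoff: 7.3, 5.8, 7 mm/h.
Σ(I−φ)·Δt = d  ⇒  (7.3+5.8+7 − 3φ)·0.5 = 7.1
φ = (20.10 − 7.1/0.5) / 3 = 1.97 mm/h.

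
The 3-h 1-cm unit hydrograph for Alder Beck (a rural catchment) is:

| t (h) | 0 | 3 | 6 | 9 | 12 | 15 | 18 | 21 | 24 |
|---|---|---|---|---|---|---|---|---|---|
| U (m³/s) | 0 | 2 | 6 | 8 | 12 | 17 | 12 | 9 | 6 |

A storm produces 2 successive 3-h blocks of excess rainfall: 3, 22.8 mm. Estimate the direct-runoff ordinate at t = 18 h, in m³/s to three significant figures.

By discrete convolution, Q_j = Σ (P_i / 10 mm) · U_{j−i}.
At t = 18 h (j=6): Q = (3/10)·12 + (22.8/10)·17 = 42.4 m³/s.

Q ≈ 42.4 m³/s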